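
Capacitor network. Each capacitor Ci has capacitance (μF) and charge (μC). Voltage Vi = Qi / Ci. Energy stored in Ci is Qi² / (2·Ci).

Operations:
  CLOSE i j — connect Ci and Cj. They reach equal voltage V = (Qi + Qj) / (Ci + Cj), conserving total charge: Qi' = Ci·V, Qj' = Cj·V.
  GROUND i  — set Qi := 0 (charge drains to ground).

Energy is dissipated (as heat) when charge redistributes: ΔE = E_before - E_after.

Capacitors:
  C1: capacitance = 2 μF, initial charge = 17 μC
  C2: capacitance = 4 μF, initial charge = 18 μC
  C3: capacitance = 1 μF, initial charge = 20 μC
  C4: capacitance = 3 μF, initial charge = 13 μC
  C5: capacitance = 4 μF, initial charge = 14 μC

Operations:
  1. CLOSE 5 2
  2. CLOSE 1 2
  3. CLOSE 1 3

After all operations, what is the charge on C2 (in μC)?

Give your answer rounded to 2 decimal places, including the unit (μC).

Answer: 22.00 μC

Derivation:
Initial: C1(2μF, Q=17μC, V=8.50V), C2(4μF, Q=18μC, V=4.50V), C3(1μF, Q=20μC, V=20.00V), C4(3μF, Q=13μC, V=4.33V), C5(4μF, Q=14μC, V=3.50V)
Op 1: CLOSE 5-2: Q_total=32.00, C_total=8.00, V=4.00; Q5=16.00, Q2=16.00; dissipated=1.000
Op 2: CLOSE 1-2: Q_total=33.00, C_total=6.00, V=5.50; Q1=11.00, Q2=22.00; dissipated=13.500
Op 3: CLOSE 1-3: Q_total=31.00, C_total=3.00, V=10.33; Q1=20.67, Q3=10.33; dissipated=70.083
Final charges: Q1=20.67, Q2=22.00, Q3=10.33, Q4=13.00, Q5=16.00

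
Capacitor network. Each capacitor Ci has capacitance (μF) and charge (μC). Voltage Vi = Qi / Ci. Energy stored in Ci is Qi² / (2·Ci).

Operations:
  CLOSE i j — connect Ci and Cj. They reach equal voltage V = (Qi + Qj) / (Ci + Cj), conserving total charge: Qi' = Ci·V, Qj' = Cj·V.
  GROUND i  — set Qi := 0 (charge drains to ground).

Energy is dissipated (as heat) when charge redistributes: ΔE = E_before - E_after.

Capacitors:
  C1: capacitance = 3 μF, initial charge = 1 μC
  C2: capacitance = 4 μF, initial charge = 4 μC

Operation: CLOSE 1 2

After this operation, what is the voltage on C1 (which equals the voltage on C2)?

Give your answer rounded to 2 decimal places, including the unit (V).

Answer: 0.71 V

Derivation:
Initial: C1(3μF, Q=1μC, V=0.33V), C2(4μF, Q=4μC, V=1.00V)
Op 1: CLOSE 1-2: Q_total=5.00, C_total=7.00, V=0.71; Q1=2.14, Q2=2.86; dissipated=0.381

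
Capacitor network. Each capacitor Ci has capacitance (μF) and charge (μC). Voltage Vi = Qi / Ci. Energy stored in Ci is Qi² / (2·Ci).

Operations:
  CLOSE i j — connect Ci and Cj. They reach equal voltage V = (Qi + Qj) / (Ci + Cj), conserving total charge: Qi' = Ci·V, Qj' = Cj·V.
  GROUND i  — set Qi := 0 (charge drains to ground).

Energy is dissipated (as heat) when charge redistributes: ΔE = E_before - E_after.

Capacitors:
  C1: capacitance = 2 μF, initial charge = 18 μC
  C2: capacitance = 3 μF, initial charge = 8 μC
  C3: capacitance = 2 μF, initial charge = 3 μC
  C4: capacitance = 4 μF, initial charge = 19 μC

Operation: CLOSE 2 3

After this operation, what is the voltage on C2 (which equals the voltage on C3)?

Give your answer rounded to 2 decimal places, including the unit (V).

Answer: 2.20 V

Derivation:
Initial: C1(2μF, Q=18μC, V=9.00V), C2(3μF, Q=8μC, V=2.67V), C3(2μF, Q=3μC, V=1.50V), C4(4μF, Q=19μC, V=4.75V)
Op 1: CLOSE 2-3: Q_total=11.00, C_total=5.00, V=2.20; Q2=6.60, Q3=4.40; dissipated=0.817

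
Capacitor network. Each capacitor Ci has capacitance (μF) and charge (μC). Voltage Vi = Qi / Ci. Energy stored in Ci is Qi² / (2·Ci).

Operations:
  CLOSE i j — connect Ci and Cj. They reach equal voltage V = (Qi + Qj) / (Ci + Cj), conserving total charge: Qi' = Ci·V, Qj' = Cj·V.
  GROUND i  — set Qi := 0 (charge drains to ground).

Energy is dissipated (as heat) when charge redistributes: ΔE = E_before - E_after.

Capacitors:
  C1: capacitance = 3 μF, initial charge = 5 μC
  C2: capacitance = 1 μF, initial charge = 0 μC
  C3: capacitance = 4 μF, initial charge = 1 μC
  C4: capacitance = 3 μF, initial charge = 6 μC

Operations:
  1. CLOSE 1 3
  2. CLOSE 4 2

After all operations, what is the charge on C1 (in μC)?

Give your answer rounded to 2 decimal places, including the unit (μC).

Answer: 2.57 μC

Derivation:
Initial: C1(3μF, Q=5μC, V=1.67V), C2(1μF, Q=0μC, V=0.00V), C3(4μF, Q=1μC, V=0.25V), C4(3μF, Q=6μC, V=2.00V)
Op 1: CLOSE 1-3: Q_total=6.00, C_total=7.00, V=0.86; Q1=2.57, Q3=3.43; dissipated=1.720
Op 2: CLOSE 4-2: Q_total=6.00, C_total=4.00, V=1.50; Q4=4.50, Q2=1.50; dissipated=1.500
Final charges: Q1=2.57, Q2=1.50, Q3=3.43, Q4=4.50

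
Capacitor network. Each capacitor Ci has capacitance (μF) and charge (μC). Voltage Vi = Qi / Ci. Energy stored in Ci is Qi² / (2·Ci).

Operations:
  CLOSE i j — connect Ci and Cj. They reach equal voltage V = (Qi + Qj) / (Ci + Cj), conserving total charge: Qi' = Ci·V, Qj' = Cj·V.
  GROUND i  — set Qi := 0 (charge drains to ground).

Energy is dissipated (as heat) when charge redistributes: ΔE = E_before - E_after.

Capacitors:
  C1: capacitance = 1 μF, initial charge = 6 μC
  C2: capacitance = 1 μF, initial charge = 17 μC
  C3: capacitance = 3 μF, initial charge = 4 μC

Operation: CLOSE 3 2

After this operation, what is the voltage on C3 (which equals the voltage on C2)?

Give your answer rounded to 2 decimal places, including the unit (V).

Answer: 5.25 V

Derivation:
Initial: C1(1μF, Q=6μC, V=6.00V), C2(1μF, Q=17μC, V=17.00V), C3(3μF, Q=4μC, V=1.33V)
Op 1: CLOSE 3-2: Q_total=21.00, C_total=4.00, V=5.25; Q3=15.75, Q2=5.25; dissipated=92.042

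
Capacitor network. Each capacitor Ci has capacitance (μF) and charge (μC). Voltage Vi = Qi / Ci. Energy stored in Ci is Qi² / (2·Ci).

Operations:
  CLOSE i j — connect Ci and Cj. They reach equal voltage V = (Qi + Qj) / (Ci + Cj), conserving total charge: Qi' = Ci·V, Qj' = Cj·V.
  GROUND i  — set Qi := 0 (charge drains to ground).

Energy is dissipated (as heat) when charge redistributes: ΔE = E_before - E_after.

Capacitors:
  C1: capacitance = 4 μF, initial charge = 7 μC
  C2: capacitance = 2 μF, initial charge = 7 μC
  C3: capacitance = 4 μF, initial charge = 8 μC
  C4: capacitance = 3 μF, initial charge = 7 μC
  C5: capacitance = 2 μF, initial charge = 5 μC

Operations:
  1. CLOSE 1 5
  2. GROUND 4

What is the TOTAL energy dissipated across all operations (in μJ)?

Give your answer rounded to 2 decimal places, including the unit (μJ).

Answer: 8.54 μJ

Derivation:
Initial: C1(4μF, Q=7μC, V=1.75V), C2(2μF, Q=7μC, V=3.50V), C3(4μF, Q=8μC, V=2.00V), C4(3μF, Q=7μC, V=2.33V), C5(2μF, Q=5μC, V=2.50V)
Op 1: CLOSE 1-5: Q_total=12.00, C_total=6.00, V=2.00; Q1=8.00, Q5=4.00; dissipated=0.375
Op 2: GROUND 4: Q4=0; energy lost=8.167
Total dissipated: 8.542 μJ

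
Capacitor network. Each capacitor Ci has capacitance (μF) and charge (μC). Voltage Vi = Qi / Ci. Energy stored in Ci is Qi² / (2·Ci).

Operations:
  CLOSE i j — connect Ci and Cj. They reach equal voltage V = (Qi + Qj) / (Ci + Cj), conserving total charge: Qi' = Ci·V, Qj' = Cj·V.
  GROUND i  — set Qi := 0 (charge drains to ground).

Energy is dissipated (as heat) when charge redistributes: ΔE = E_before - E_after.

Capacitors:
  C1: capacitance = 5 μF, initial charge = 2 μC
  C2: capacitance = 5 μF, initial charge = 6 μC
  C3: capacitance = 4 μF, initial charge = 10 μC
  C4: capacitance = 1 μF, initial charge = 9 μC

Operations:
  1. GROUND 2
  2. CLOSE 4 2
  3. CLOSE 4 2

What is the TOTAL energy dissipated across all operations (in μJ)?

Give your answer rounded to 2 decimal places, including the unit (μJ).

Initial: C1(5μF, Q=2μC, V=0.40V), C2(5μF, Q=6μC, V=1.20V), C3(4μF, Q=10μC, V=2.50V), C4(1μF, Q=9μC, V=9.00V)
Op 1: GROUND 2: Q2=0; energy lost=3.600
Op 2: CLOSE 4-2: Q_total=9.00, C_total=6.00, V=1.50; Q4=1.50, Q2=7.50; dissipated=33.750
Op 3: CLOSE 4-2: Q_total=9.00, C_total=6.00, V=1.50; Q4=1.50, Q2=7.50; dissipated=0.000
Total dissipated: 37.350 μJ

Answer: 37.35 μJ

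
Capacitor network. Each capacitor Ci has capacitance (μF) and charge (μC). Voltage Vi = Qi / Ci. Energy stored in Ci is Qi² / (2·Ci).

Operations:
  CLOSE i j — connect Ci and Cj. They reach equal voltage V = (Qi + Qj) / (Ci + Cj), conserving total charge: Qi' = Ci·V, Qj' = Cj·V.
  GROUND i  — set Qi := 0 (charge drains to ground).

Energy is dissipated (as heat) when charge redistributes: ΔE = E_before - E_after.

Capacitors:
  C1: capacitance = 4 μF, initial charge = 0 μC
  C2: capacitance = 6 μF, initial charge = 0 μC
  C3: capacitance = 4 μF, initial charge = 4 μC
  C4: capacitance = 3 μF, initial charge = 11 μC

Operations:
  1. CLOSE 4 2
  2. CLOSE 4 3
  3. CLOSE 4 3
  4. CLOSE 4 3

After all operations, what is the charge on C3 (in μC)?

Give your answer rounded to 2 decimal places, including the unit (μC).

Answer: 4.38 μC

Derivation:
Initial: C1(4μF, Q=0μC, V=0.00V), C2(6μF, Q=0μC, V=0.00V), C3(4μF, Q=4μC, V=1.00V), C4(3μF, Q=11μC, V=3.67V)
Op 1: CLOSE 4-2: Q_total=11.00, C_total=9.00, V=1.22; Q4=3.67, Q2=7.33; dissipated=13.444
Op 2: CLOSE 4-3: Q_total=7.67, C_total=7.00, V=1.10; Q4=3.29, Q3=4.38; dissipated=0.042
Op 3: CLOSE 4-3: Q_total=7.67, C_total=7.00, V=1.10; Q4=3.29, Q3=4.38; dissipated=0.000
Op 4: CLOSE 4-3: Q_total=7.67, C_total=7.00, V=1.10; Q4=3.29, Q3=4.38; dissipated=0.000
Final charges: Q1=0.00, Q2=7.33, Q3=4.38, Q4=3.29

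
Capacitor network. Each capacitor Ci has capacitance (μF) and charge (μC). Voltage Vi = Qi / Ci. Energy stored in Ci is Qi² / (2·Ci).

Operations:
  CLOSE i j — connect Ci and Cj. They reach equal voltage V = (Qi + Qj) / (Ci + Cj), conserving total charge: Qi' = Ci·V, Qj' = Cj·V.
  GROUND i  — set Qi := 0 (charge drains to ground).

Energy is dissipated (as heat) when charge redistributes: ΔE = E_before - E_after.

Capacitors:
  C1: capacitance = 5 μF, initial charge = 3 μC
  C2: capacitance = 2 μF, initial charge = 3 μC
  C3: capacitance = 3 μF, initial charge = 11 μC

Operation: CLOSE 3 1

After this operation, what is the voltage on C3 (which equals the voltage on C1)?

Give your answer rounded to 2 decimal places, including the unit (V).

Answer: 1.75 V

Derivation:
Initial: C1(5μF, Q=3μC, V=0.60V), C2(2μF, Q=3μC, V=1.50V), C3(3μF, Q=11μC, V=3.67V)
Op 1: CLOSE 3-1: Q_total=14.00, C_total=8.00, V=1.75; Q3=5.25, Q1=8.75; dissipated=8.817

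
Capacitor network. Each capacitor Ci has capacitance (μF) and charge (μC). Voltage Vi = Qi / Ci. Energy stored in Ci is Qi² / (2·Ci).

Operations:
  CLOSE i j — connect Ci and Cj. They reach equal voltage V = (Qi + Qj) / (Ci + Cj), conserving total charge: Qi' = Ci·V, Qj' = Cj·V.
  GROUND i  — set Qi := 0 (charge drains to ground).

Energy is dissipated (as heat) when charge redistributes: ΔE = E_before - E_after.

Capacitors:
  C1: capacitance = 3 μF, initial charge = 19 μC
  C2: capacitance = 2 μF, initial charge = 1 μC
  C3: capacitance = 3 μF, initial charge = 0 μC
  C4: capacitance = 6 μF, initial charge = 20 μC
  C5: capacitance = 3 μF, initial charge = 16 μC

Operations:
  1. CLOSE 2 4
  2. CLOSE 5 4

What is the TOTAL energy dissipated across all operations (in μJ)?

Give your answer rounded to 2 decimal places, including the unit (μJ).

Answer: 13.36 μJ

Derivation:
Initial: C1(3μF, Q=19μC, V=6.33V), C2(2μF, Q=1μC, V=0.50V), C3(3μF, Q=0μC, V=0.00V), C4(6μF, Q=20μC, V=3.33V), C5(3μF, Q=16μC, V=5.33V)
Op 1: CLOSE 2-4: Q_total=21.00, C_total=8.00, V=2.62; Q2=5.25, Q4=15.75; dissipated=6.021
Op 2: CLOSE 5-4: Q_total=31.75, C_total=9.00, V=3.53; Q5=10.58, Q4=21.17; dissipated=7.335
Total dissipated: 13.356 μJ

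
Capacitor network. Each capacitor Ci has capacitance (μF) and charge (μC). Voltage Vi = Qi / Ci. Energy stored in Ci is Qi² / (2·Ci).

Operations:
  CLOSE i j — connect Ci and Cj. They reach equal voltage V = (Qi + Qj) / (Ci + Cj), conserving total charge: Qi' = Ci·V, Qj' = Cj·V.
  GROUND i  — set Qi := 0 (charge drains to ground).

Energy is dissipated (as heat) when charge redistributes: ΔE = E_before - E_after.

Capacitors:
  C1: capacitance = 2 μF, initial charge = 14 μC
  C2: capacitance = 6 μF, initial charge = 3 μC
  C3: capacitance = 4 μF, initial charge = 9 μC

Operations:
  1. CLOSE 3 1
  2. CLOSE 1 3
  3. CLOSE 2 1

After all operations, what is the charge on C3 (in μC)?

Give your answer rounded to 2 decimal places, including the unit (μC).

Answer: 15.33 μC

Derivation:
Initial: C1(2μF, Q=14μC, V=7.00V), C2(6μF, Q=3μC, V=0.50V), C3(4μF, Q=9μC, V=2.25V)
Op 1: CLOSE 3-1: Q_total=23.00, C_total=6.00, V=3.83; Q3=15.33, Q1=7.67; dissipated=15.042
Op 2: CLOSE 1-3: Q_total=23.00, C_total=6.00, V=3.83; Q1=7.67, Q3=15.33; dissipated=0.000
Op 3: CLOSE 2-1: Q_total=10.67, C_total=8.00, V=1.33; Q2=8.00, Q1=2.67; dissipated=8.333
Final charges: Q1=2.67, Q2=8.00, Q3=15.33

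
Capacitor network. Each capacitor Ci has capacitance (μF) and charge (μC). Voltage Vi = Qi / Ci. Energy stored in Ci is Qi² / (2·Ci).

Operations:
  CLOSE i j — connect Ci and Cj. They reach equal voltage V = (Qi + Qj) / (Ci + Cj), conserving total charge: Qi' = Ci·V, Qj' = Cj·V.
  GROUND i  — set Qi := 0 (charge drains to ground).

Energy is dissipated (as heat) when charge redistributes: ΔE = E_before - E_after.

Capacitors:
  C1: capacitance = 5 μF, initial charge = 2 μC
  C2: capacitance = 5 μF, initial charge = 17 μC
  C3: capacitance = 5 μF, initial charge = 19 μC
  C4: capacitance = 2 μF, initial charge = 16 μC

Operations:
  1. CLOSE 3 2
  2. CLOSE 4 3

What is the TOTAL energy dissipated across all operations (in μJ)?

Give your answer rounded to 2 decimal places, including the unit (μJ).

Initial: C1(5μF, Q=2μC, V=0.40V), C2(5μF, Q=17μC, V=3.40V), C3(5μF, Q=19μC, V=3.80V), C4(2μF, Q=16μC, V=8.00V)
Op 1: CLOSE 3-2: Q_total=36.00, C_total=10.00, V=3.60; Q3=18.00, Q2=18.00; dissipated=0.200
Op 2: CLOSE 4-3: Q_total=34.00, C_total=7.00, V=4.86; Q4=9.71, Q3=24.29; dissipated=13.829
Total dissipated: 14.029 μJ

Answer: 14.03 μJ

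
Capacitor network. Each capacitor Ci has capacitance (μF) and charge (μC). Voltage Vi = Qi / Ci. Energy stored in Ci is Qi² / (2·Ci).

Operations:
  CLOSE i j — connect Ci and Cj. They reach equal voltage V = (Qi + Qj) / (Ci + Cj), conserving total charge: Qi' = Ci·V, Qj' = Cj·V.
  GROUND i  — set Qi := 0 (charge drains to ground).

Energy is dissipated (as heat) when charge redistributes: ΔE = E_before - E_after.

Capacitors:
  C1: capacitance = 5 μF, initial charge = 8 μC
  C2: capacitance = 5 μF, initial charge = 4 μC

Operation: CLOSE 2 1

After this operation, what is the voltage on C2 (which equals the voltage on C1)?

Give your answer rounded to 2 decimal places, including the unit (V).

Initial: C1(5μF, Q=8μC, V=1.60V), C2(5μF, Q=4μC, V=0.80V)
Op 1: CLOSE 2-1: Q_total=12.00, C_total=10.00, V=1.20; Q2=6.00, Q1=6.00; dissipated=0.800

Answer: 1.20 V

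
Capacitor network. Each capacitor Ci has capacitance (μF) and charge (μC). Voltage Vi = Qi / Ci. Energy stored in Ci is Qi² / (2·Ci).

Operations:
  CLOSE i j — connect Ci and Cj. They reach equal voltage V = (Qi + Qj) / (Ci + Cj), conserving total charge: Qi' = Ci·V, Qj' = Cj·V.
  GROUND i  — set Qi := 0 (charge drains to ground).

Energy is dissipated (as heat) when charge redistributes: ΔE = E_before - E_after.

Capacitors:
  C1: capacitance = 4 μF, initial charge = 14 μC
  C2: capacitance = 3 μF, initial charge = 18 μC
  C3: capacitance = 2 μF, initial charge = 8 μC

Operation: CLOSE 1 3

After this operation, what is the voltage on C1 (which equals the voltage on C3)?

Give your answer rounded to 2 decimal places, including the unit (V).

Answer: 3.67 V

Derivation:
Initial: C1(4μF, Q=14μC, V=3.50V), C2(3μF, Q=18μC, V=6.00V), C3(2μF, Q=8μC, V=4.00V)
Op 1: CLOSE 1-3: Q_total=22.00, C_total=6.00, V=3.67; Q1=14.67, Q3=7.33; dissipated=0.167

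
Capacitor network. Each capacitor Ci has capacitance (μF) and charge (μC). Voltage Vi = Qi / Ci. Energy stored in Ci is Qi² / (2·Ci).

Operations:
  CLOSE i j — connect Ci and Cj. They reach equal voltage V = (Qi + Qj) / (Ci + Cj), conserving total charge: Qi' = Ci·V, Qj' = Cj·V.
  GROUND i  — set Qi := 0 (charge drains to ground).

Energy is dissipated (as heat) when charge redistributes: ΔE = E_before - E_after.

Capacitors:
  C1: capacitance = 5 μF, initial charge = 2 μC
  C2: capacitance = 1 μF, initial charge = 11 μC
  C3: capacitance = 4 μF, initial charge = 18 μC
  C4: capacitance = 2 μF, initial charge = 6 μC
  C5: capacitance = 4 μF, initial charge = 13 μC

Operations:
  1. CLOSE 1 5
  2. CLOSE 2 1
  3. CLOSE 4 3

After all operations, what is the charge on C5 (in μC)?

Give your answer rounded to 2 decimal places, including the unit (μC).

Answer: 6.67 μC

Derivation:
Initial: C1(5μF, Q=2μC, V=0.40V), C2(1μF, Q=11μC, V=11.00V), C3(4μF, Q=18μC, V=4.50V), C4(2μF, Q=6μC, V=3.00V), C5(4μF, Q=13μC, V=3.25V)
Op 1: CLOSE 1-5: Q_total=15.00, C_total=9.00, V=1.67; Q1=8.33, Q5=6.67; dissipated=9.025
Op 2: CLOSE 2-1: Q_total=19.33, C_total=6.00, V=3.22; Q2=3.22, Q1=16.11; dissipated=36.296
Op 3: CLOSE 4-3: Q_total=24.00, C_total=6.00, V=4.00; Q4=8.00, Q3=16.00; dissipated=1.500
Final charges: Q1=16.11, Q2=3.22, Q3=16.00, Q4=8.00, Q5=6.67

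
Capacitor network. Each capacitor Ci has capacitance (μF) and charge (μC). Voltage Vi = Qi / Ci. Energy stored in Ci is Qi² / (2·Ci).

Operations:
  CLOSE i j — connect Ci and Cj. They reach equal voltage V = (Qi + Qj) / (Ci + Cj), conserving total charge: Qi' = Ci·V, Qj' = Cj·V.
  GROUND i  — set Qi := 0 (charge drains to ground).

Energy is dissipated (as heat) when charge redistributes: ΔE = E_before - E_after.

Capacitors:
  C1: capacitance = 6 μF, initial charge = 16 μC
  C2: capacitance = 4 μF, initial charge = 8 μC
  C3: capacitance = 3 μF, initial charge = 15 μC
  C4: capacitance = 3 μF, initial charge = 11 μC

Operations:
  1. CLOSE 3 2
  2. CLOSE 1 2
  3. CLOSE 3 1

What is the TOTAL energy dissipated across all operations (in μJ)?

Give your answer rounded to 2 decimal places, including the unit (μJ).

Initial: C1(6μF, Q=16μC, V=2.67V), C2(4μF, Q=8μC, V=2.00V), C3(3μF, Q=15μC, V=5.00V), C4(3μF, Q=11μC, V=3.67V)
Op 1: CLOSE 3-2: Q_total=23.00, C_total=7.00, V=3.29; Q3=9.86, Q2=13.14; dissipated=7.714
Op 2: CLOSE 1-2: Q_total=29.14, C_total=10.00, V=2.91; Q1=17.49, Q2=11.66; dissipated=0.460
Op 3: CLOSE 3-1: Q_total=27.34, C_total=9.00, V=3.04; Q3=9.11, Q1=18.23; dissipated=0.138
Total dissipated: 8.312 μJ

Answer: 8.31 μJ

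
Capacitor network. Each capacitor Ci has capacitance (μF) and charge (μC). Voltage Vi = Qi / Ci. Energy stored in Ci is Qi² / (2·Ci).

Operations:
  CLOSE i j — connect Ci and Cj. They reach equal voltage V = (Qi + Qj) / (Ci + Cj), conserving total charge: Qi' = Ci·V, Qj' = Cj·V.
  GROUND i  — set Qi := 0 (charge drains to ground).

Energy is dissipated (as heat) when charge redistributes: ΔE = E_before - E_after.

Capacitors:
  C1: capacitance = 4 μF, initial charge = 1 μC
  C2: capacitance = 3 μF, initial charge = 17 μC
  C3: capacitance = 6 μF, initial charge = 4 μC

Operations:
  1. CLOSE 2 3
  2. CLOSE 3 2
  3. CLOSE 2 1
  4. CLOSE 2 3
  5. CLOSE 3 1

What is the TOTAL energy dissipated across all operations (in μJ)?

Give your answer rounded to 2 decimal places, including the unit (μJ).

Initial: C1(4μF, Q=1μC, V=0.25V), C2(3μF, Q=17μC, V=5.67V), C3(6μF, Q=4μC, V=0.67V)
Op 1: CLOSE 2-3: Q_total=21.00, C_total=9.00, V=2.33; Q2=7.00, Q3=14.00; dissipated=25.000
Op 2: CLOSE 3-2: Q_total=21.00, C_total=9.00, V=2.33; Q3=14.00, Q2=7.00; dissipated=0.000
Op 3: CLOSE 2-1: Q_total=8.00, C_total=7.00, V=1.14; Q2=3.43, Q1=4.57; dissipated=3.720
Op 4: CLOSE 2-3: Q_total=17.43, C_total=9.00, V=1.94; Q2=5.81, Q3=11.62; dissipated=1.417
Op 5: CLOSE 3-1: Q_total=16.19, C_total=10.00, V=1.62; Q3=9.71, Q1=6.48; dissipated=0.756
Total dissipated: 30.893 μJ

Answer: 30.89 μJ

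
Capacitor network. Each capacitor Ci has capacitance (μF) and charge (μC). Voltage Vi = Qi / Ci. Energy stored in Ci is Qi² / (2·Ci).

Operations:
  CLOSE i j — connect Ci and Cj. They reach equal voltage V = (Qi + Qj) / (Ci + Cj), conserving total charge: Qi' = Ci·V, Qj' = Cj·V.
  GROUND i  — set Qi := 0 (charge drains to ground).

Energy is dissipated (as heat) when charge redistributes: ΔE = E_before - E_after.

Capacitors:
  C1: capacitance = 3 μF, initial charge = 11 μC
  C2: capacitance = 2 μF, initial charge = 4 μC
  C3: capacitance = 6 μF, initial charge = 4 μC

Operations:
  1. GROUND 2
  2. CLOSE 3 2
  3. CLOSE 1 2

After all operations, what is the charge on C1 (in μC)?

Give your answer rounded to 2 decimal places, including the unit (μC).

Answer: 7.20 μC

Derivation:
Initial: C1(3μF, Q=11μC, V=3.67V), C2(2μF, Q=4μC, V=2.00V), C3(6μF, Q=4μC, V=0.67V)
Op 1: GROUND 2: Q2=0; energy lost=4.000
Op 2: CLOSE 3-2: Q_total=4.00, C_total=8.00, V=0.50; Q3=3.00, Q2=1.00; dissipated=0.333
Op 3: CLOSE 1-2: Q_total=12.00, C_total=5.00, V=2.40; Q1=7.20, Q2=4.80; dissipated=6.017
Final charges: Q1=7.20, Q2=4.80, Q3=3.00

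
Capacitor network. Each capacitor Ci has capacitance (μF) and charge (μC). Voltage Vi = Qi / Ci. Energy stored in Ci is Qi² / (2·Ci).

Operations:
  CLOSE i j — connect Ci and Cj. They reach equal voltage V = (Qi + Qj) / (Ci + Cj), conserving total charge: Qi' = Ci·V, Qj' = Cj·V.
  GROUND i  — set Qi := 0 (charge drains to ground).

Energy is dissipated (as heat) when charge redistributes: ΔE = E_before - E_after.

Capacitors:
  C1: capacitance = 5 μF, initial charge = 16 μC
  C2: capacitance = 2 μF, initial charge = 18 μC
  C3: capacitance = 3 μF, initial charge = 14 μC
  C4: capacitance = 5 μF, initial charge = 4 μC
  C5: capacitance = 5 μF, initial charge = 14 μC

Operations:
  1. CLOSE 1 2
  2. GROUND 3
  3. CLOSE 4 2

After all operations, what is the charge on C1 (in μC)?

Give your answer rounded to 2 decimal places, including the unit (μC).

Initial: C1(5μF, Q=16μC, V=3.20V), C2(2μF, Q=18μC, V=9.00V), C3(3μF, Q=14μC, V=4.67V), C4(5μF, Q=4μC, V=0.80V), C5(5μF, Q=14μC, V=2.80V)
Op 1: CLOSE 1-2: Q_total=34.00, C_total=7.00, V=4.86; Q1=24.29, Q2=9.71; dissipated=24.029
Op 2: GROUND 3: Q3=0; energy lost=32.667
Op 3: CLOSE 4-2: Q_total=13.71, C_total=7.00, V=1.96; Q4=9.80, Q2=3.92; dissipated=11.757
Final charges: Q1=24.29, Q2=3.92, Q3=0.00, Q4=9.80, Q5=14.00

Answer: 24.29 μC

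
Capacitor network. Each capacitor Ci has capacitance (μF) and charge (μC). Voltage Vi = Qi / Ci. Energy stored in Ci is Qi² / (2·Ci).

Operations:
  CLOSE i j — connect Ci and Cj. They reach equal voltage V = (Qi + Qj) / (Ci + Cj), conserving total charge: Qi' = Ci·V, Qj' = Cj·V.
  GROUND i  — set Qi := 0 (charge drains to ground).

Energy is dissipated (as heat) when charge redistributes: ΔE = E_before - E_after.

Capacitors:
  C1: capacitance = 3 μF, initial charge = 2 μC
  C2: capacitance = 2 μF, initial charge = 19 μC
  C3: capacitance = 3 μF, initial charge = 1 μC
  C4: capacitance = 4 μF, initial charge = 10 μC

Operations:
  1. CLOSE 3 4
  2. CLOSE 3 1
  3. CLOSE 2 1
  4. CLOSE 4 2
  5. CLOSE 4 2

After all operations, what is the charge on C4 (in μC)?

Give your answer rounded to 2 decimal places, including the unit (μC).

Initial: C1(3μF, Q=2μC, V=0.67V), C2(2μF, Q=19μC, V=9.50V), C3(3μF, Q=1μC, V=0.33V), C4(4μF, Q=10μC, V=2.50V)
Op 1: CLOSE 3-4: Q_total=11.00, C_total=7.00, V=1.57; Q3=4.71, Q4=6.29; dissipated=4.024
Op 2: CLOSE 3-1: Q_total=6.71, C_total=6.00, V=1.12; Q3=3.36, Q1=3.36; dissipated=0.614
Op 3: CLOSE 2-1: Q_total=22.36, C_total=5.00, V=4.47; Q2=8.94, Q1=13.41; dissipated=42.144
Op 4: CLOSE 4-2: Q_total=15.23, C_total=6.00, V=2.54; Q4=10.15, Q2=5.08; dissipated=5.607
Op 5: CLOSE 4-2: Q_total=15.23, C_total=6.00, V=2.54; Q4=10.15, Q2=5.08; dissipated=0.000
Final charges: Q1=13.41, Q2=5.08, Q3=3.36, Q4=10.15

Answer: 10.15 μC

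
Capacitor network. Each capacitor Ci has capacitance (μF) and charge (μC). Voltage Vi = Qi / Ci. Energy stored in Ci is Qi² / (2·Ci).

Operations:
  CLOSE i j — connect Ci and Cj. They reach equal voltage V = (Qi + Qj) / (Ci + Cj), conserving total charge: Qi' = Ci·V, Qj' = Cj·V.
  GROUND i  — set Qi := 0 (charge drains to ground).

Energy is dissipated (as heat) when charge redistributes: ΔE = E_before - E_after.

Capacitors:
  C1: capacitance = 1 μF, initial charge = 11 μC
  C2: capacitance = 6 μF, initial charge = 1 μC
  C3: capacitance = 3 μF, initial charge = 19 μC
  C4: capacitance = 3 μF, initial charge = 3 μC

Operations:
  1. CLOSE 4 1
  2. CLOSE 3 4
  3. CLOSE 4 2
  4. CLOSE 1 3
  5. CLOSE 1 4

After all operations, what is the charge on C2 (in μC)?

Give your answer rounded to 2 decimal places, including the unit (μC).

Answer: 10.50 μC

Derivation:
Initial: C1(1μF, Q=11μC, V=11.00V), C2(6μF, Q=1μC, V=0.17V), C3(3μF, Q=19μC, V=6.33V), C4(3μF, Q=3μC, V=1.00V)
Op 1: CLOSE 4-1: Q_total=14.00, C_total=4.00, V=3.50; Q4=10.50, Q1=3.50; dissipated=37.500
Op 2: CLOSE 3-4: Q_total=29.50, C_total=6.00, V=4.92; Q3=14.75, Q4=14.75; dissipated=6.021
Op 3: CLOSE 4-2: Q_total=15.75, C_total=9.00, V=1.75; Q4=5.25, Q2=10.50; dissipated=22.562
Op 4: CLOSE 1-3: Q_total=18.25, C_total=4.00, V=4.56; Q1=4.56, Q3=13.69; dissipated=0.753
Op 5: CLOSE 1-4: Q_total=9.81, C_total=4.00, V=2.45; Q1=2.45, Q4=7.36; dissipated=2.966
Final charges: Q1=2.45, Q2=10.50, Q3=13.69, Q4=7.36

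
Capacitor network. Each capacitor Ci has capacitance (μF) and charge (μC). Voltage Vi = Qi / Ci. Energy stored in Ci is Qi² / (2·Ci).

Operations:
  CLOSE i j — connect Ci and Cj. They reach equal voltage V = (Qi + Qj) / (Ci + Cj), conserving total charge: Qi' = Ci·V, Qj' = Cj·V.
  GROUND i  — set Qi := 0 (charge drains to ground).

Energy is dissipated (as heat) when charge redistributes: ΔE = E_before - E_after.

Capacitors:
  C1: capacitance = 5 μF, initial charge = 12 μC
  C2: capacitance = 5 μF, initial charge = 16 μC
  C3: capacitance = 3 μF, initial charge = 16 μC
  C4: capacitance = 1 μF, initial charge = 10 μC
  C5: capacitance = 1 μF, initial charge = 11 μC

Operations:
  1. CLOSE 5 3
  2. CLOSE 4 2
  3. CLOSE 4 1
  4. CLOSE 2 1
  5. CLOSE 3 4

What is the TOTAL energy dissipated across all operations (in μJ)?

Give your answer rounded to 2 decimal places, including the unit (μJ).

Initial: C1(5μF, Q=12μC, V=2.40V), C2(5μF, Q=16μC, V=3.20V), C3(3μF, Q=16μC, V=5.33V), C4(1μF, Q=10μC, V=10.00V), C5(1μF, Q=11μC, V=11.00V)
Op 1: CLOSE 5-3: Q_total=27.00, C_total=4.00, V=6.75; Q5=6.75, Q3=20.25; dissipated=12.042
Op 2: CLOSE 4-2: Q_total=26.00, C_total=6.00, V=4.33; Q4=4.33, Q2=21.67; dissipated=19.267
Op 3: CLOSE 4-1: Q_total=16.33, C_total=6.00, V=2.72; Q4=2.72, Q1=13.61; dissipated=1.557
Op 4: CLOSE 2-1: Q_total=35.28, C_total=10.00, V=3.53; Q2=17.64, Q1=17.64; dissipated=3.245
Op 5: CLOSE 3-4: Q_total=22.97, C_total=4.00, V=5.74; Q3=17.23, Q4=5.74; dissipated=6.084
Total dissipated: 42.194 μJ

Answer: 42.19 μJ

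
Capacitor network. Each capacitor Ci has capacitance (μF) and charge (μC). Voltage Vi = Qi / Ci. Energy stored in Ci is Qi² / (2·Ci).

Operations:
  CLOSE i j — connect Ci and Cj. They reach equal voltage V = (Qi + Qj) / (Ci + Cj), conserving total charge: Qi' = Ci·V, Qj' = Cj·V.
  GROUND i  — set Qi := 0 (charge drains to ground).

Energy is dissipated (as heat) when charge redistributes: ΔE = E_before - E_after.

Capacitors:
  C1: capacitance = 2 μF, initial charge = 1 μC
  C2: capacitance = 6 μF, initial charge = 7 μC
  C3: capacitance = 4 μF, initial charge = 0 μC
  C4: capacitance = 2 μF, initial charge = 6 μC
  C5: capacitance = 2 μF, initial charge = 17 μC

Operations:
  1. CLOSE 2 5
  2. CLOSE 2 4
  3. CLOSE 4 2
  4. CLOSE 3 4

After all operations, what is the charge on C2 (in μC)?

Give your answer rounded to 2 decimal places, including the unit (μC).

Answer: 18.00 μC

Derivation:
Initial: C1(2μF, Q=1μC, V=0.50V), C2(6μF, Q=7μC, V=1.17V), C3(4μF, Q=0μC, V=0.00V), C4(2μF, Q=6μC, V=3.00V), C5(2μF, Q=17μC, V=8.50V)
Op 1: CLOSE 2-5: Q_total=24.00, C_total=8.00, V=3.00; Q2=18.00, Q5=6.00; dissipated=40.333
Op 2: CLOSE 2-4: Q_total=24.00, C_total=8.00, V=3.00; Q2=18.00, Q4=6.00; dissipated=0.000
Op 3: CLOSE 4-2: Q_total=24.00, C_total=8.00, V=3.00; Q4=6.00, Q2=18.00; dissipated=0.000
Op 4: CLOSE 3-4: Q_total=6.00, C_total=6.00, V=1.00; Q3=4.00, Q4=2.00; dissipated=6.000
Final charges: Q1=1.00, Q2=18.00, Q3=4.00, Q4=2.00, Q5=6.00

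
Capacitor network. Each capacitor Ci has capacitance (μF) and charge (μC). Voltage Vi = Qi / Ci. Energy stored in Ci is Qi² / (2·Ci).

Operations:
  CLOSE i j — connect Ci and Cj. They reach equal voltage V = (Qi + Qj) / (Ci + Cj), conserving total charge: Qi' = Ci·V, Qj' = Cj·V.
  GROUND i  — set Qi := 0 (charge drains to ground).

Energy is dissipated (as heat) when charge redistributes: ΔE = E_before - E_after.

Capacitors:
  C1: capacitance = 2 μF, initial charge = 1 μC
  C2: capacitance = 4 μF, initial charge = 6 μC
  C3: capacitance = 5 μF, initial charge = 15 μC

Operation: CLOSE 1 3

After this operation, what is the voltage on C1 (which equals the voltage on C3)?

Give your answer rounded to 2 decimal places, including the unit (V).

Answer: 2.29 V

Derivation:
Initial: C1(2μF, Q=1μC, V=0.50V), C2(4μF, Q=6μC, V=1.50V), C3(5μF, Q=15μC, V=3.00V)
Op 1: CLOSE 1-3: Q_total=16.00, C_total=7.00, V=2.29; Q1=4.57, Q3=11.43; dissipated=4.464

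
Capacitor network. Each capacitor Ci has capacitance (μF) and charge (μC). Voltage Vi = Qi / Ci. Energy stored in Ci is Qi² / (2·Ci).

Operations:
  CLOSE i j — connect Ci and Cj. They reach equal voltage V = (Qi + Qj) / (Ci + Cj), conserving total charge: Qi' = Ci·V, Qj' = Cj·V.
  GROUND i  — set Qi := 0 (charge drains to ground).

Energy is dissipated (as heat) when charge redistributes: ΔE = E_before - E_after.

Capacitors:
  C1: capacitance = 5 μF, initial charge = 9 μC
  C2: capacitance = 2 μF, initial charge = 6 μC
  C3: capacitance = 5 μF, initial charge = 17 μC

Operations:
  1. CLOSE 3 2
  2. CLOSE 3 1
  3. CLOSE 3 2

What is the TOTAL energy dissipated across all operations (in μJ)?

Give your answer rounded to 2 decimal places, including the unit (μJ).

Initial: C1(5μF, Q=9μC, V=1.80V), C2(2μF, Q=6μC, V=3.00V), C3(5μF, Q=17μC, V=3.40V)
Op 1: CLOSE 3-2: Q_total=23.00, C_total=7.00, V=3.29; Q3=16.43, Q2=6.57; dissipated=0.114
Op 2: CLOSE 3-1: Q_total=25.43, C_total=10.00, V=2.54; Q3=12.71, Q1=12.71; dissipated=2.759
Op 3: CLOSE 3-2: Q_total=19.29, C_total=7.00, V=2.76; Q3=13.78, Q2=5.51; dissipated=0.394
Total dissipated: 3.268 μJ

Answer: 3.27 μJ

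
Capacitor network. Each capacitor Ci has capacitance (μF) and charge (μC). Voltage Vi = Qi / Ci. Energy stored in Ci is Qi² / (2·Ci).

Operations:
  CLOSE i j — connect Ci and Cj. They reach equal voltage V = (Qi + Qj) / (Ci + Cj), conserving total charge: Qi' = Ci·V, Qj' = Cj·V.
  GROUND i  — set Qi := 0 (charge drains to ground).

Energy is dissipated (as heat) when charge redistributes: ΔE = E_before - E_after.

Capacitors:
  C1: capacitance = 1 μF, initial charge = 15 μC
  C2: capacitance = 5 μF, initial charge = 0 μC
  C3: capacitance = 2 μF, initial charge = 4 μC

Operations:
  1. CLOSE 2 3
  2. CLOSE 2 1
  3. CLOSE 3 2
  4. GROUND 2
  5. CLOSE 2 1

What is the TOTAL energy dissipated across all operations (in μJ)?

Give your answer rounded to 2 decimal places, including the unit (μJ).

Answer: 110.52 μJ

Derivation:
Initial: C1(1μF, Q=15μC, V=15.00V), C2(5μF, Q=0μC, V=0.00V), C3(2μF, Q=4μC, V=2.00V)
Op 1: CLOSE 2-3: Q_total=4.00, C_total=7.00, V=0.57; Q2=2.86, Q3=1.14; dissipated=2.857
Op 2: CLOSE 2-1: Q_total=17.86, C_total=6.00, V=2.98; Q2=14.88, Q1=2.98; dissipated=86.743
Op 3: CLOSE 3-2: Q_total=16.02, C_total=7.00, V=2.29; Q3=4.58, Q2=11.45; dissipated=4.131
Op 4: GROUND 2: Q2=0; energy lost=13.100
Op 5: CLOSE 2-1: Q_total=2.98, C_total=6.00, V=0.50; Q2=2.48, Q1=0.50; dissipated=3.691
Total dissipated: 110.522 μJ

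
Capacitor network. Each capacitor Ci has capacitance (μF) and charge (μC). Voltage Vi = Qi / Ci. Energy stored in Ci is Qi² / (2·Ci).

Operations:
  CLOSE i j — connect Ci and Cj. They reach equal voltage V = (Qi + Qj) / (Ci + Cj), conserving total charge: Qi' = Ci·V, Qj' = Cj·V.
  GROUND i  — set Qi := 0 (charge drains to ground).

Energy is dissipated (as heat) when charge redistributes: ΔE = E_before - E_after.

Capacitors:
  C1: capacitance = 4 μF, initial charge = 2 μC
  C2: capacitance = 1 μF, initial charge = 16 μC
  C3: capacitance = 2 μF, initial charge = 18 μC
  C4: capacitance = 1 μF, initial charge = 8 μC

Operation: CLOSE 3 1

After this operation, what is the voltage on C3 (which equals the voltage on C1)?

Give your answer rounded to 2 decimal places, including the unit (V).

Initial: C1(4μF, Q=2μC, V=0.50V), C2(1μF, Q=16μC, V=16.00V), C3(2μF, Q=18μC, V=9.00V), C4(1μF, Q=8μC, V=8.00V)
Op 1: CLOSE 3-1: Q_total=20.00, C_total=6.00, V=3.33; Q3=6.67, Q1=13.33; dissipated=48.167

Answer: 3.33 V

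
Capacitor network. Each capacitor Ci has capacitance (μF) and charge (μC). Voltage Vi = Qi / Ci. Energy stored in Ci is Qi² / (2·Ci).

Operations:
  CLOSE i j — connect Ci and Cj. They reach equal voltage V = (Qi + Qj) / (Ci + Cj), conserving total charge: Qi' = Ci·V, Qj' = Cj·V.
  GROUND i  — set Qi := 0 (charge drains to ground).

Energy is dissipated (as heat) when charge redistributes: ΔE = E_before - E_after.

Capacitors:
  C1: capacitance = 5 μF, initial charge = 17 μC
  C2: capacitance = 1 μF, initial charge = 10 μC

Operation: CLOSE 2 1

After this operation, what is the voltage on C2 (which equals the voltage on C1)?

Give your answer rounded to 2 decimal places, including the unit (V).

Answer: 4.50 V

Derivation:
Initial: C1(5μF, Q=17μC, V=3.40V), C2(1μF, Q=10μC, V=10.00V)
Op 1: CLOSE 2-1: Q_total=27.00, C_total=6.00, V=4.50; Q2=4.50, Q1=22.50; dissipated=18.150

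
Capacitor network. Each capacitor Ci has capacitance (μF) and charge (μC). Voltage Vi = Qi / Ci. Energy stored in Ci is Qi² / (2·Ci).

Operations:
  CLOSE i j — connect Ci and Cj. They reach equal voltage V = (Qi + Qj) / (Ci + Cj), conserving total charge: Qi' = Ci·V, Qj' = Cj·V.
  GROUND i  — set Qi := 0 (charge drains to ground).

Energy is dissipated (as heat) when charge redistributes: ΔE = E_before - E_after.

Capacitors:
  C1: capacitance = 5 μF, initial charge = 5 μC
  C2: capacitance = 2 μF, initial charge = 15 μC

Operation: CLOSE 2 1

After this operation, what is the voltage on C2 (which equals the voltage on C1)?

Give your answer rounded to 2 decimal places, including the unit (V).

Initial: C1(5μF, Q=5μC, V=1.00V), C2(2μF, Q=15μC, V=7.50V)
Op 1: CLOSE 2-1: Q_total=20.00, C_total=7.00, V=2.86; Q2=5.71, Q1=14.29; dissipated=30.179

Answer: 2.86 V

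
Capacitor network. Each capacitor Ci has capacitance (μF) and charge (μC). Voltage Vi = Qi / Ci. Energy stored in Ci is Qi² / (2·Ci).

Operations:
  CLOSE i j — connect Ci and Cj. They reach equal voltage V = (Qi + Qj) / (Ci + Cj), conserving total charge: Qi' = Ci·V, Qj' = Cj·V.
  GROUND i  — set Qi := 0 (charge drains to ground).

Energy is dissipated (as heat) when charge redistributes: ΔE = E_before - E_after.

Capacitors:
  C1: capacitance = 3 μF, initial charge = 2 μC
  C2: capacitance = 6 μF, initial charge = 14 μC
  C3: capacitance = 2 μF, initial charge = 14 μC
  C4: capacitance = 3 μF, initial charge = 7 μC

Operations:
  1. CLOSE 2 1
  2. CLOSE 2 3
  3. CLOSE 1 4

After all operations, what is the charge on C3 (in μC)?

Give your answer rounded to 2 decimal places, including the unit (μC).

Answer: 6.17 μC

Derivation:
Initial: C1(3μF, Q=2μC, V=0.67V), C2(6μF, Q=14μC, V=2.33V), C3(2μF, Q=14μC, V=7.00V), C4(3μF, Q=7μC, V=2.33V)
Op 1: CLOSE 2-1: Q_total=16.00, C_total=9.00, V=1.78; Q2=10.67, Q1=5.33; dissipated=2.778
Op 2: CLOSE 2-3: Q_total=24.67, C_total=8.00, V=3.08; Q2=18.50, Q3=6.17; dissipated=20.454
Op 3: CLOSE 1-4: Q_total=12.33, C_total=6.00, V=2.06; Q1=6.17, Q4=6.17; dissipated=0.231
Final charges: Q1=6.17, Q2=18.50, Q3=6.17, Q4=6.17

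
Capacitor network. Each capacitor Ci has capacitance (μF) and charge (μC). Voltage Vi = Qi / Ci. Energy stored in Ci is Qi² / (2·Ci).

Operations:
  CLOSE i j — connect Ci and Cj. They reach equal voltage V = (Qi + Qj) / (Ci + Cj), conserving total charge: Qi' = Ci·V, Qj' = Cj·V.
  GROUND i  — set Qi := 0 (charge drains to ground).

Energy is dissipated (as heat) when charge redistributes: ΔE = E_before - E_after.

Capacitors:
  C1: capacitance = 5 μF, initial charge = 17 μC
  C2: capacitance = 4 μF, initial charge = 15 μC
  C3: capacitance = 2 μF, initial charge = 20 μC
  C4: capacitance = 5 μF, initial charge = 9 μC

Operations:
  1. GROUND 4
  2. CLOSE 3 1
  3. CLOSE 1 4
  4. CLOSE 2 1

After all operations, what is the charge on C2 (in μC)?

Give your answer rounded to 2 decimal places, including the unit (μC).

Answer: 12.54 μC

Derivation:
Initial: C1(5μF, Q=17μC, V=3.40V), C2(4μF, Q=15μC, V=3.75V), C3(2μF, Q=20μC, V=10.00V), C4(5μF, Q=9μC, V=1.80V)
Op 1: GROUND 4: Q4=0; energy lost=8.100
Op 2: CLOSE 3-1: Q_total=37.00, C_total=7.00, V=5.29; Q3=10.57, Q1=26.43; dissipated=31.114
Op 3: CLOSE 1-4: Q_total=26.43, C_total=10.00, V=2.64; Q1=13.21, Q4=13.21; dissipated=34.923
Op 4: CLOSE 2-1: Q_total=28.21, C_total=9.00, V=3.13; Q2=12.54, Q1=15.67; dissipated=1.362
Final charges: Q1=15.67, Q2=12.54, Q3=10.57, Q4=13.21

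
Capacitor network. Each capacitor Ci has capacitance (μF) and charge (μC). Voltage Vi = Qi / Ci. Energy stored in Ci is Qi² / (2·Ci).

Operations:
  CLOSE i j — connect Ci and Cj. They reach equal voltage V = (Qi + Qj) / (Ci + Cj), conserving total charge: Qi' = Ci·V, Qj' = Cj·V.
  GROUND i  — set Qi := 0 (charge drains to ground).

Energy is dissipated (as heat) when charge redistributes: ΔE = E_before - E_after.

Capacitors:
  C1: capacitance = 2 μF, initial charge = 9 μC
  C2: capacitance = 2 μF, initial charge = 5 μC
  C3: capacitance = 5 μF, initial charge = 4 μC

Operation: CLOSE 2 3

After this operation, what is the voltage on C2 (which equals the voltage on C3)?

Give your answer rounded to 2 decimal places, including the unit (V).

Initial: C1(2μF, Q=9μC, V=4.50V), C2(2μF, Q=5μC, V=2.50V), C3(5μF, Q=4μC, V=0.80V)
Op 1: CLOSE 2-3: Q_total=9.00, C_total=7.00, V=1.29; Q2=2.57, Q3=6.43; dissipated=2.064

Answer: 1.29 V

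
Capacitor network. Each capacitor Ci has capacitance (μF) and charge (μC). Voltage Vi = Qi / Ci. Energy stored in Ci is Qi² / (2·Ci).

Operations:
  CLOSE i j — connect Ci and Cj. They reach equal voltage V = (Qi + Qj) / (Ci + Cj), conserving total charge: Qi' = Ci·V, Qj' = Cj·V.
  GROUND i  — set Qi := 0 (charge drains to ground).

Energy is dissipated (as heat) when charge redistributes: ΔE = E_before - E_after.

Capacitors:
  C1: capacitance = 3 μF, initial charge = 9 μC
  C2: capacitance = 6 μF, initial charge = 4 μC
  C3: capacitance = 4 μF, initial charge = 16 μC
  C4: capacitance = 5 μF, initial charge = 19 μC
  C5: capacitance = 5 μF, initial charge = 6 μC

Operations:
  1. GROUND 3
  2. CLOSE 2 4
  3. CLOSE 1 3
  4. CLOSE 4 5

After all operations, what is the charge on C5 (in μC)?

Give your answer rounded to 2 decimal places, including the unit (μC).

Answer: 8.23 μC

Derivation:
Initial: C1(3μF, Q=9μC, V=3.00V), C2(6μF, Q=4μC, V=0.67V), C3(4μF, Q=16μC, V=4.00V), C4(5μF, Q=19μC, V=3.80V), C5(5μF, Q=6μC, V=1.20V)
Op 1: GROUND 3: Q3=0; energy lost=32.000
Op 2: CLOSE 2-4: Q_total=23.00, C_total=11.00, V=2.09; Q2=12.55, Q4=10.45; dissipated=13.388
Op 3: CLOSE 1-3: Q_total=9.00, C_total=7.00, V=1.29; Q1=3.86, Q3=5.14; dissipated=7.714
Op 4: CLOSE 4-5: Q_total=16.45, C_total=10.00, V=1.65; Q4=8.23, Q5=8.23; dissipated=0.992
Final charges: Q1=3.86, Q2=12.55, Q3=5.14, Q4=8.23, Q5=8.23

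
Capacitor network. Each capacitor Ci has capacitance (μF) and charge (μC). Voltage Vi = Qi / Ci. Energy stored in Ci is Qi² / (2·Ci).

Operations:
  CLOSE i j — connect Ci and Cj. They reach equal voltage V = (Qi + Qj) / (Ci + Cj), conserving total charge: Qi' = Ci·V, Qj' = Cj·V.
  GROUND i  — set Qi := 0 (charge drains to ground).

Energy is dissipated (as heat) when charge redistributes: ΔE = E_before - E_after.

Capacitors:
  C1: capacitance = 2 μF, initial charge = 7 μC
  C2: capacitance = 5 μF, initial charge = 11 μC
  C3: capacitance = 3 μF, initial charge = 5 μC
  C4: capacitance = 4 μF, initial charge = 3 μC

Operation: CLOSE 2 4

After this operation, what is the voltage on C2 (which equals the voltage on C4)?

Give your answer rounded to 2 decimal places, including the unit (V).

Initial: C1(2μF, Q=7μC, V=3.50V), C2(5μF, Q=11μC, V=2.20V), C3(3μF, Q=5μC, V=1.67V), C4(4μF, Q=3μC, V=0.75V)
Op 1: CLOSE 2-4: Q_total=14.00, C_total=9.00, V=1.56; Q2=7.78, Q4=6.22; dissipated=2.336

Answer: 1.56 V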